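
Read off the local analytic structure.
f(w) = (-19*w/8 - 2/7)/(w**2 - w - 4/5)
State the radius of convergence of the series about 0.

The radius of convergence is -1/2 + (1/10)*sqrt(105).

Denominator factor (w**2 - w - 4/5): discriminant 21/5, real irrational roots 1/2 + (1/10)*sqrt(105) and 1/2 - (1/10)*sqrt(105); poles of order 1, moduli 1/2 + (1/10)*sqrt(105) and -1/2 + (1/10)*sqrt(105).
The radius of convergence is the smallest modulus among the singular points: -1/2 + (1/10)*sqrt(105).


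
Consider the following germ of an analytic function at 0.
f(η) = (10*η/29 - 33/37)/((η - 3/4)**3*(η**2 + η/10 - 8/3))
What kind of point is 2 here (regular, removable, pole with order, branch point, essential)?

The point is a regular point.

Denominator factors: η - 3/4 = 5/4 at η = 2; η**2 + η/10 - 8/3 = 23/15 at η = 2 — none vanishes.
So the germ continues analytically to 2.


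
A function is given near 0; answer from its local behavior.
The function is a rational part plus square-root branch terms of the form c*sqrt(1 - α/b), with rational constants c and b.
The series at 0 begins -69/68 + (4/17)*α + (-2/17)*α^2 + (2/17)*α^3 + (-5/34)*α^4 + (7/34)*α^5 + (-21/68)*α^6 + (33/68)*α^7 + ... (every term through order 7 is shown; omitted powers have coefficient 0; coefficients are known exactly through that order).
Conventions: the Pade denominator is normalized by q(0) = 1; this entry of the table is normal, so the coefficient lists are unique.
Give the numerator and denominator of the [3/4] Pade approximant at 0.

Taylor coefficients needed (read off): a_0 = -69/68, a_1 = 4/17, a_2 = -2/17, a_3 = 2/17, a_4 = -5/34, a_5 = 7/34, a_6 = -21/68, a_7 = 33/68.
Write the denominator as Q(α) = 1 + q1*α + q2*α^2 + q3*α^3 + q4*α^4. Requiring Q*f - P = O(α^8) with deg P <= 3 kills the coefficients of α^4..α^7 in Q*f:
  α^4: a_4 + q1*a_3 + q2*a_2 + q3*a_1 + q4*a_0 = 0, i.e. -5/34 + (2/17)*q1 + (-2/17)*q2 + (4/17)*q3 + (-69/68)*q4 = 0.
  α^5: a_5 + q1*a_4 + q2*a_3 + q3*a_2 + q4*a_1 = 0, i.e. 7/34 + (-5/34)*q1 + (2/17)*q2 + (-2/17)*q3 + (4/17)*q4 = 0.
  α^6: a_6 + q1*a_5 + q2*a_4 + q3*a_3 + q4*a_2 = 0, i.e. -21/68 + (7/34)*q1 + (-5/34)*q2 + (2/17)*q3 + (-2/17)*q4 = 0.
  α^7: a_7 + q1*a_6 + q2*a_5 + q3*a_4 + q4*a_3 = 0, i.e. 33/68 + (-21/68)*q1 + (7/34)*q2 + (-5/34)*q3 + (2/17)*q4 = 0.
Solving this linear system: q1 = 65/27, q2 = 55/54, q3 = -7/18, q4 = -2/27.
The numerator is Q*f truncated at degree 3: P0 = a_0 = -69/68; P1 = a_1 + q1*a_0 = -1351/612; P2 = a_2 + q1*a_1 + q2*a_0 = -2147/3672; P3 = a_3 + q1*a_2 + q2*a_1 + q3*a_0 = 1721/3672.

The Pade approximant has numerator coefficients [-69/68, -1351/612, -2147/3672, 1721/3672]; denominator coefficients [1, 65/27, 55/54, -7/18, -2/27].


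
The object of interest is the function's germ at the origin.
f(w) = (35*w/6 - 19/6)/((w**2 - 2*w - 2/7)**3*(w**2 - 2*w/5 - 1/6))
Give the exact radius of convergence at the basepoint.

The radius of convergence is -1 + (3/7)*sqrt(7).

Denominator factor (w**2 - 2*w - 2/7)^3: discriminant 36/7, real irrational roots 1 + (3/7)*sqrt(7) and 1 - (3/7)*sqrt(7); poles of order 3, moduli 1 + (3/7)*sqrt(7) and -1 + (3/7)*sqrt(7).
Denominator factor (w**2 - 2*w/5 - 1/6): discriminant 62/75, real irrational roots 1/5 + (1/30)*sqrt(186) and 1/5 - (1/30)*sqrt(186); poles of order 1, moduli 1/5 + (1/30)*sqrt(186) and -1/5 + (1/30)*sqrt(186).
The radius of convergence is the smallest modulus among the singular points: -1 + (3/7)*sqrt(7).


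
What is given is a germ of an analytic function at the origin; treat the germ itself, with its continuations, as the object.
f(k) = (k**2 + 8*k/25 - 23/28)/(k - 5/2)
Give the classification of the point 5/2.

The point is a pole of order 1.

The denominator factor k - 5/2 vanishes at 5/2 and appears to the power 1; the numerator there equals 218/35, nonzero, and no other factor vanishes.
Hence a pole whose order is the multiplicity, 1.


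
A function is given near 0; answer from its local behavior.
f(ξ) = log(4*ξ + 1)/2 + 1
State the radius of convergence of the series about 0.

Branch term (1/2)*log(1 - ξ/(-1/4)): its argument vanishes at ξ = -1/4, a logarithmic branch point, modulus 1/4.
The radius of convergence is the smallest modulus among the singular points: 1/4.

The radius of convergence is 1/4.


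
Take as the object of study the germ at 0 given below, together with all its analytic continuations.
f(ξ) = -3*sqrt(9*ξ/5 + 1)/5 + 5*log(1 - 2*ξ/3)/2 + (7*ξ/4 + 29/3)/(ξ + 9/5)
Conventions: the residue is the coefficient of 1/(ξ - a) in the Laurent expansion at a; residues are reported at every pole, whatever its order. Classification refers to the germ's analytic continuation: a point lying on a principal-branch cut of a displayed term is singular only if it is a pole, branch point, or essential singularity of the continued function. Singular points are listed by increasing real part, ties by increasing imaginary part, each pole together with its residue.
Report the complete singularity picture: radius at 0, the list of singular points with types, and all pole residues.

Radius of convergence at 0: 5/9.
At -9/5: a pole of order 1; residue 391/60.
At -5/9: an algebraic (square-root) branch point.
At 3/2: a logarithmic branch point.

Denominator factor (ξ + 9/5): pole of order 1 at -9/5, modulus 9/5.
Branch term (5/2)*log(1 - ξ/(3/2)): its argument vanishes at ξ = 3/2, a logarithmic branch point, modulus 3/2.
Branch term (-3/5)*sqrt(1 - ξ/(-5/9)): its argument vanishes at ξ = -5/9, a square-root branch point, modulus 5/9.
The radius of convergence is the smallest modulus among the singular points: 5/9.
The branch terms are analytic at -9/5 and contribute nothing to the residue; only the rational part matters.
At the order-1 pole -9/5 set g(ξ) = (ξ - (-9/5))*(rational part) = 7*ξ/4 + 29/3.
Simple pole: residue = g(a) at a = -9/5, which is 391/60.
List the singular points by increasing real part (a conjugate pair: the negative imaginary part first).


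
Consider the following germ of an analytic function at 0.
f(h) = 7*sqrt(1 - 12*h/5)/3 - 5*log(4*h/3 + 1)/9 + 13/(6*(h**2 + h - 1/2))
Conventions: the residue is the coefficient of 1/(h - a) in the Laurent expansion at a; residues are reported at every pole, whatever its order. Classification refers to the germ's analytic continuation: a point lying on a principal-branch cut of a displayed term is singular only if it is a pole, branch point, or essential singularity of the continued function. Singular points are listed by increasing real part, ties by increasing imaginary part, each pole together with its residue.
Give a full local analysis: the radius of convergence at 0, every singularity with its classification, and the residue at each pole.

Denominator factor (h**2 + h - 1/2): discriminant 3, real irrational roots -1/2 + (1/2)*sqrt(3) and -1/2 - (1/2)*sqrt(3); poles of order 1, moduli -1/2 + (1/2)*sqrt(3) and 1/2 + (1/2)*sqrt(3).
Branch term (-5/9)*log(1 - h/(-3/4)): its argument vanishes at h = -3/4, a logarithmic branch point, modulus 3/4.
Branch term (7/3)*sqrt(1 - h/(5/12)): its argument vanishes at h = 5/12, a square-root branch point, modulus 5/12.
The radius of convergence is the smallest modulus among the singular points: -1/2 + (1/2)*sqrt(3).
The branch terms are analytic at -1/2 - (1/2)*sqrt(3) and contribute nothing to the residue; only the rational part matters.
The factor h**2 + h - 1/2 splits as (h - a)(h - a') with a = -1/2 - (1/2)*sqrt(3), a' = -1/2 + (1/2)*sqrt(3). At the order-1 pole a set g(h) = (h - a)*(rational part) = [13/6] / (h - a').
Simple pole: residue = g(a) at a = -1/2 - (1/2)*sqrt(3), which is -(13/18)*sqrt(3).
The branch terms are analytic at -1/2 + (1/2)*sqrt(3) and contribute nothing to the residue; only the rational part matters.
The factor h**2 + h - 1/2 splits as (h - a)(h - a') with a = -1/2 + (1/2)*sqrt(3), a' = -1/2 - (1/2)*sqrt(3). At the order-1 pole a set g(h) = (h - a)*(rational part) = [13/6] / (h - a').
Simple pole: residue = g(a) at a = -1/2 + (1/2)*sqrt(3), which is (13/18)*sqrt(3).
List the singular points by increasing real part (a conjugate pair: the negative imaginary part first).

Radius of convergence at 0: -1/2 + (1/2)*sqrt(3).
At -1/2 - (1/2)*sqrt(3): a pole of order 1; residue -(13/18)*sqrt(3).
At -3/4: a logarithmic branch point.
At -1/2 + (1/2)*sqrt(3): a pole of order 1; residue (13/18)*sqrt(3).
At 5/12: an algebraic (square-root) branch point.


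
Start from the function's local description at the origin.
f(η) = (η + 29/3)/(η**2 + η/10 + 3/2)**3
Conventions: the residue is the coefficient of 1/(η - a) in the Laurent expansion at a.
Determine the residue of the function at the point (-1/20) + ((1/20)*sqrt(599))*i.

The residue is -((5770000/214921799)*sqrt(599))*i.

The factor η**2 + η/10 + 3/2 splits as (η - a)(η - a') with a = (-1/20) + ((1/20)*sqrt(599))*i, a' = (-1/20) - ((1/20)*sqrt(599))*i. At the order-3 pole a set g(η) = (η - a)^3*f(η) = [η + 29/3] / (η - a')^3.
Order-3 pole: residue = g''(a)/2; g''((-1/20) + ((1/20)*sqrt(599))*i) = -((11540000/214921799)*sqrt(599))*i, so the residue is -((5770000/214921799)*sqrt(599))*i.


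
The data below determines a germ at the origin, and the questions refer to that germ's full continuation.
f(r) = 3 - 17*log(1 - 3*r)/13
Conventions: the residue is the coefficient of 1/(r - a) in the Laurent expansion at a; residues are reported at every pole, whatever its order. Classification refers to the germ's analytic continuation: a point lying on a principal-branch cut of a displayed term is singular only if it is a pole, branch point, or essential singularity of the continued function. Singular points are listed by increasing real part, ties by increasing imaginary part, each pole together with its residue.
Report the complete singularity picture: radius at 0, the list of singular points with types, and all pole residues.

Radius of convergence at 0: 1/3.
At 1/3: a logarithmic branch point.

Branch term (-17/13)*log(1 - r/(1/3)): its argument vanishes at r = 1/3, a logarithmic branch point, modulus 1/3.
The radius of convergence is the smallest modulus among the singular points: 1/3.


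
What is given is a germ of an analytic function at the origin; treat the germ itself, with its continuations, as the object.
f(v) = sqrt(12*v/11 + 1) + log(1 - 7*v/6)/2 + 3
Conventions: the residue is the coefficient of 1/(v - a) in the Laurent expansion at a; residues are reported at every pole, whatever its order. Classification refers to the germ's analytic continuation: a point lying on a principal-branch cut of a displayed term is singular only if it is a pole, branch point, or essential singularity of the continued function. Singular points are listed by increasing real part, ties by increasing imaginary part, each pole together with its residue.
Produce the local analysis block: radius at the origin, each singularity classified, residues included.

Radius of convergence at 0: 6/7.
At -11/12: an algebraic (square-root) branch point.
At 6/7: a logarithmic branch point.

Branch term (1/2)*log(1 - v/(6/7)): its argument vanishes at v = 6/7, a logarithmic branch point, modulus 6/7.
Branch term (1)*sqrt(1 - v/(-11/12)): its argument vanishes at v = -11/12, a square-root branch point, modulus 11/12.
The radius of convergence is the smallest modulus among the singular points: 6/7.
List the singular points by increasing real part (a conjugate pair: the negative imaginary part first).


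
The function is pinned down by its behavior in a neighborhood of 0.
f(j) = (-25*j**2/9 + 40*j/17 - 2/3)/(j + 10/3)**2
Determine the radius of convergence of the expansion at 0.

The radius of convergence is 10/3.

Denominator factor (j + 10/3)^2: pole of order 2 at -10/3, modulus 10/3.
The radius of convergence is the smallest modulus among the singular points: 10/3.


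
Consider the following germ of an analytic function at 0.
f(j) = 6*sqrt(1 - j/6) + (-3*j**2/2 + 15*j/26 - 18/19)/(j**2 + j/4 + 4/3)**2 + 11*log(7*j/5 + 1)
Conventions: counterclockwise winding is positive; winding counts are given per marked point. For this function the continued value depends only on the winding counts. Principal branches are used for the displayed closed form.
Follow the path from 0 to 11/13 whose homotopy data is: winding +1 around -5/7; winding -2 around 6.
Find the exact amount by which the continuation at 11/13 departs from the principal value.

The rational part is single-valued and drops out of the difference; each branch term changes only by its own monodromy.
(11)*log(1 - j/(-5/7)): each positive loop around -5/7 adds 2*pi*i to the log, so winding +1 contributes (11)*(1)*2*pi*i = (22)*pi*i.
(6)*sqrt(1 - j/(6)): winding -2 is even, the square root returns to the same sheet, contribution 0.
Summing the contributions at j = 11/13 gives (22)*pi*i.

Continued minus principal equals (22)*pi*i.


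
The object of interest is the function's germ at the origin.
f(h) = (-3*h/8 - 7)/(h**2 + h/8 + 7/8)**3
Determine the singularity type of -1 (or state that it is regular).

Denominator factors: h**2 + h/8 + 7/8 = 7/4 at h = -1 — none vanishes.
So the germ continues analytically to -1.

The point is a regular point.


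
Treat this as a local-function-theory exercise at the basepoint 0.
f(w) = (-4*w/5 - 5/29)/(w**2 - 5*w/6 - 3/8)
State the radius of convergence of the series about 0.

The radius of convergence is -5/12 + (1/12)*sqrt(79).

Denominator factor (w**2 - 5*w/6 - 3/8): discriminant 79/36, real irrational roots 5/12 + (1/12)*sqrt(79) and 5/12 - (1/12)*sqrt(79); poles of order 1, moduli 5/12 + (1/12)*sqrt(79) and -5/12 + (1/12)*sqrt(79).
The radius of convergence is the smallest modulus among the singular points: -5/12 + (1/12)*sqrt(79).


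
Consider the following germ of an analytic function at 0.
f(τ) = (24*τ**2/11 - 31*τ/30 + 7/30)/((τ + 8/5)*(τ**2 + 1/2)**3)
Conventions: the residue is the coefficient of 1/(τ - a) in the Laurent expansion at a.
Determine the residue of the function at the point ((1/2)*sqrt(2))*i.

The residue is (-15411250/118192041) - ((363166949/945536328)*sqrt(2))*i.


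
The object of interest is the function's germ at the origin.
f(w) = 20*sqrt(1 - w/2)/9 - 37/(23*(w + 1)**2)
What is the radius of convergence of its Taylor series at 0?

Denominator factor (w + 1)^2: pole of order 2 at -1, modulus 1.
Branch term (20/9)*sqrt(1 - w/(2)): its argument vanishes at w = 2, a square-root branch point, modulus 2.
The radius of convergence is the smallest modulus among the singular points: 1.

The radius of convergence is 1.


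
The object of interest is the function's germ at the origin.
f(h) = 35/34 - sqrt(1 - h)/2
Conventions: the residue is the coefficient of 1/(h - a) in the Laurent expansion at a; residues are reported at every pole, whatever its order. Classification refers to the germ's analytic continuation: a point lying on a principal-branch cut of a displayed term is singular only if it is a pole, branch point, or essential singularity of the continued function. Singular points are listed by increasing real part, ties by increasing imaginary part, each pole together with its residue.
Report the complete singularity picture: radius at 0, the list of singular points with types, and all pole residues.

Branch term (-1/2)*sqrt(1 - h/(1)): its argument vanishes at h = 1, a square-root branch point, modulus 1.
The radius of convergence is the smallest modulus among the singular points: 1.

Radius of convergence at 0: 1.
At 1: an algebraic (square-root) branch point.


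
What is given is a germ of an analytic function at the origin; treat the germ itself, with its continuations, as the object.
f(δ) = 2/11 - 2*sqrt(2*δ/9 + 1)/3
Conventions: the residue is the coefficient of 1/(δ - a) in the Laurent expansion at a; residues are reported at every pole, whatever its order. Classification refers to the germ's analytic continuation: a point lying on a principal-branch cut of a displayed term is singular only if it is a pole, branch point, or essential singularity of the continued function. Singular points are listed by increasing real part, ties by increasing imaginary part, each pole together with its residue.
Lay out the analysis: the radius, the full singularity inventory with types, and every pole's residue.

Radius of convergence at 0: 9/2.
At -9/2: an algebraic (square-root) branch point.

Branch term (-2/3)*sqrt(1 - δ/(-9/2)): its argument vanishes at δ = -9/2, a square-root branch point, modulus 9/2.
The radius of convergence is the smallest modulus among the singular points: 9/2.


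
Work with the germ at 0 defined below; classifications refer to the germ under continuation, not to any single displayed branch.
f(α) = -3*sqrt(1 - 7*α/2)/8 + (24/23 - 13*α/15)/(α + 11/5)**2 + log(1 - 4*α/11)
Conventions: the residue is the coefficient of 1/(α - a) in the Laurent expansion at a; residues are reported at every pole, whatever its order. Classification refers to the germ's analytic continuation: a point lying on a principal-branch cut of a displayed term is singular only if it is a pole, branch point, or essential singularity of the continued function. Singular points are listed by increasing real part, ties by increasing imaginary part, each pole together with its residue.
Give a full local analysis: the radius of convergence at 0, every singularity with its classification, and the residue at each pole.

Denominator factor (α + 11/5)^2: pole of order 2 at -11/5, modulus 11/5.
Branch term (-3/8)*sqrt(1 - α/(2/7)): its argument vanishes at α = 2/7, a square-root branch point, modulus 2/7.
Branch term (1)*log(1 - α/(11/4)): its argument vanishes at α = 11/4, a logarithmic branch point, modulus 11/4.
The radius of convergence is the smallest modulus among the singular points: 2/7.
The branch terms are analytic at -11/5 and contribute nothing to the residue; only the rational part matters.
At the order-2 pole -11/5 set g(α) = (α - (-11/5))^2*(rational part) = 24/23 - 13*α/15.
Order-2 pole: residue = g'(a); g'(-11/5) = -13/15, so the residue is -13/15.
List the singular points by increasing real part (a conjugate pair: the negative imaginary part first).

Radius of convergence at 0: 2/7.
At -11/5: a pole of order 2; residue -13/15.
At 2/7: an algebraic (square-root) branch point.
At 11/4: a logarithmic branch point.


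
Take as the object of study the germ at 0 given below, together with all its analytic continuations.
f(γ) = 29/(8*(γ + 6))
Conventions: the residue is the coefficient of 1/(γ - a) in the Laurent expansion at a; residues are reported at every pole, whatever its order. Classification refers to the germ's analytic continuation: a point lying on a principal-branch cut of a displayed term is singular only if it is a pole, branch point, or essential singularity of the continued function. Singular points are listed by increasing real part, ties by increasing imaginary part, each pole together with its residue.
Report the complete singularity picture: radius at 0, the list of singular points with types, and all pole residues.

Denominator factor (γ + 6): pole of order 1 at -6, modulus 6.
The radius of convergence is the smallest modulus among the singular points: 6.
At the order-1 pole -6 set g(γ) = (γ - (-6))*f(γ) = 29/8.
Simple pole: residue = g(a) at a = -6, which is 29/8.

Radius of convergence at 0: 6.
At -6: a pole of order 1; residue 29/8.


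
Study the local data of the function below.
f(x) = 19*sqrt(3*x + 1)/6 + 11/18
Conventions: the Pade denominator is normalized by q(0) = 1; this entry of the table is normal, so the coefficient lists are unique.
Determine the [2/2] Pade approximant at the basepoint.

Taylor coefficients needed (expand at 0): a_0 = 34/9, a_1 = 19/4, a_2 = -57/16, a_3 = 171/32, a_4 = -2565/256.
Write the denominator as Q(x) = 1 + q1*x + q2*x^2. Requiring Q*f - P = O(x^5) with deg P <= 2 kills the coefficients of x^3..x^4 in Q*f:
  x^3: a_3 + q1*a_2 + q2*a_1 = 0, i.e. 171/32 + (-57/16)*q1 + (19/4)*q2 = 0.
  x^4: a_4 + q1*a_3 + q2*a_2 = 0, i.e. -2565/256 + (171/32)*q1 + (-57/16)*q2 = 0.
Solving this linear system: q1 = 9/4, q2 = 9/16.
The numerator is Q*f truncated at degree 2: P0 = a_0 = 34/9; P1 = a_1 + q1*a_0 = 53/4; P2 = a_2 + q1*a_1 + q2*a_0 = 37/4.

The Pade approximant has numerator coefficients [34/9, 53/4, 37/4]; denominator coefficients [1, 9/4, 9/16].


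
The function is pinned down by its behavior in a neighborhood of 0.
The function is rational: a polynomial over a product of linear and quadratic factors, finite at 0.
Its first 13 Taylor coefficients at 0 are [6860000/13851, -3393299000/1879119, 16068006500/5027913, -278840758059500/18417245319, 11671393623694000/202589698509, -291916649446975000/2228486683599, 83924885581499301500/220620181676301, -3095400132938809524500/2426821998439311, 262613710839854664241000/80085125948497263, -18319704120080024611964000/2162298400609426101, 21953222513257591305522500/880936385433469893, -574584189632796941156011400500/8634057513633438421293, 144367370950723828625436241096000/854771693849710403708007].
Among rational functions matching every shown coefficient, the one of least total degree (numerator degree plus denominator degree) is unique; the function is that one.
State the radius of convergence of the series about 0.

The radius of convergence is 3/7.

No rational of total degree below 11 reproduces all 13 coefficients; solving the [2/9] Pade equations on them gives f(ξ) = (-21*ξ**2/38 - 11*ξ/37 + 20/19)/((ξ + 3/7)**3*(ξ**2 - 4*ξ/11 + 3/10)**3), whose expansion matches every shown term.
Denominator factor (ξ**2 - 4*ξ/11 + 3/10)^3: discriminant -646/605, complex-conjugate roots (2/11) + ((1/110)*sqrt(3230))*i and (2/11) - ((1/110)*sqrt(3230))*i; poles of order 3, moduli (1/10)*sqrt(30) and (1/10)*sqrt(30).
Denominator factor (ξ + 3/7)^3: pole of order 3 at -3/7, modulus 3/7.
The radius of convergence is the smallest modulus among the singular points: 3/7.


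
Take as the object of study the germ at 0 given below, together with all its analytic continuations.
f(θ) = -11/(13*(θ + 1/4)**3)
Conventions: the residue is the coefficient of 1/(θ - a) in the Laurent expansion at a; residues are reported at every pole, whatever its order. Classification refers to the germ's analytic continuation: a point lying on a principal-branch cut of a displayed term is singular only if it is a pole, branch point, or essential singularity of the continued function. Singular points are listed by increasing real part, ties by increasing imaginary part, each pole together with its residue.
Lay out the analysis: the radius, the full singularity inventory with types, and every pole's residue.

Radius of convergence at 0: 1/4.
At -1/4: a pole of order 3; residue 0.

Denominator factor (θ + 1/4)^3: pole of order 3 at -1/4, modulus 1/4.
The radius of convergence is the smallest modulus among the singular points: 1/4.
At the order-3 pole -1/4 set g(θ) = (θ - (-1/4))^3*f(θ) = -11/13.
Order-3 pole: residue = g''(a)/2; g''(-1/4) = 0, so the residue is 0.


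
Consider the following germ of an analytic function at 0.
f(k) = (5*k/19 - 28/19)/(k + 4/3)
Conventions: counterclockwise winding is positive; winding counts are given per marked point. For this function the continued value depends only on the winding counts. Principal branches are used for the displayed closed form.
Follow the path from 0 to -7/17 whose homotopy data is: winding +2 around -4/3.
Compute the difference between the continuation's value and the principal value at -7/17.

The function is rational, hence single-valued: continuing it around any pole returns the same value, so the difference is 0.

Continued minus principal equals 0.


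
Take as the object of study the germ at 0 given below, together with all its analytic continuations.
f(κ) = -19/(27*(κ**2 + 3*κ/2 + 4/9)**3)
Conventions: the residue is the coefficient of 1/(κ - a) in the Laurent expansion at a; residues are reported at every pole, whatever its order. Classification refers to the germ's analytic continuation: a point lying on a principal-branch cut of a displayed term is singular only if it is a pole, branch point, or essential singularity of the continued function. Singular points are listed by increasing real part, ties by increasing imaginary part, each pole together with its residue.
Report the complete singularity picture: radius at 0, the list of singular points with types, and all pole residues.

Radius of convergence at 0: 3/4 - (1/12)*sqrt(17).
At -3/4 - (1/12)*sqrt(17): a pole of order 3; residue (32832/4913)*sqrt(17).
At -3/4 + (1/12)*sqrt(17): a pole of order 3; residue -(32832/4913)*sqrt(17).

Denominator factor (κ**2 + 3*κ/2 + 4/9)^3: discriminant 17/36, real irrational roots -3/4 + (1/12)*sqrt(17) and -3/4 - (1/12)*sqrt(17); poles of order 3, moduli 3/4 - (1/12)*sqrt(17) and 3/4 + (1/12)*sqrt(17).
The radius of convergence is the smallest modulus among the singular points: 3/4 - (1/12)*sqrt(17).
The factor κ**2 + 3*κ/2 + 4/9 splits as (κ - a)(κ - a') with a = -3/4 - (1/12)*sqrt(17), a' = -3/4 + (1/12)*sqrt(17). At the order-3 pole a set g(κ) = (κ - a)^3*f(κ) = [-19/27] / (κ - a')^3.
Order-3 pole: residue = g''(a)/2; g''(-3/4 - (1/12)*sqrt(17)) = (65664/4913)*sqrt(17), so the residue is (32832/4913)*sqrt(17).
The factor κ**2 + 3*κ/2 + 4/9 splits as (κ - a)(κ - a') with a = -3/4 + (1/12)*sqrt(17), a' = -3/4 - (1/12)*sqrt(17). At the order-3 pole a set g(κ) = (κ - a)^3*f(κ) = [-19/27] / (κ - a')^3.
Order-3 pole: residue = g''(a)/2; g''(-3/4 + (1/12)*sqrt(17)) = -(65664/4913)*sqrt(17), so the residue is -(32832/4913)*sqrt(17).
List the singular points by increasing real part (a conjugate pair: the negative imaginary part first).


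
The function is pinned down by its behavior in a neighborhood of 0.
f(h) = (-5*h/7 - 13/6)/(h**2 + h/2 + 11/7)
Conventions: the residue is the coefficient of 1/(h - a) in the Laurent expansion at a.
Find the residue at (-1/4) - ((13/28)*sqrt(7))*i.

The factor h**2 + h/2 + 11/7 splits as (h - a)(h - a') with a = (-1/4) - ((13/28)*sqrt(7))*i, a' = (-1/4) + ((13/28)*sqrt(7))*i. At the order-1 pole a set g(h) = (h - a)*f(h) = [-5*h/7 - 13/6] / (h - a').
Simple pole: residue = g(a) at a = (-1/4) - ((13/28)*sqrt(7))*i, which is (-5/14) - ((167/546)*sqrt(7))*i.

The residue is (-5/14) - ((167/546)*sqrt(7))*i.


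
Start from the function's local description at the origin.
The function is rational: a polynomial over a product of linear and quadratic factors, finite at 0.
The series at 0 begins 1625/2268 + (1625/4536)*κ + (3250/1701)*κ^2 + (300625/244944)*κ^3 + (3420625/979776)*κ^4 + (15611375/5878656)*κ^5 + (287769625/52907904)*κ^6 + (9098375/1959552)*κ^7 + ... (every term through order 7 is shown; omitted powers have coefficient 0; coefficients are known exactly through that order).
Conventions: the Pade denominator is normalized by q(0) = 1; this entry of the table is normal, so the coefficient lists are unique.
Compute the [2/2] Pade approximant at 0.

Taylor coefficients needed (read off): a_0 = 1625/2268, a_1 = 1625/4536, a_2 = 3250/1701, a_3 = 300625/244944, a_4 = 3420625/979776.
Write the denominator as Q(κ) = 1 + q1*κ + q2*κ^2. Requiring Q*f - P = O(κ^5) with deg P <= 2 kills the coefficients of κ^3..κ^4 in Q*f:
  κ^3: a_3 + q1*a_2 + q2*a_1 = 0, i.e. 300625/244944 + (3250/1701)*q1 + (1625/4536)*q2 = 0.
  κ^4: a_4 + q1*a_3 + q2*a_2 = 0, i.e. 3420625/979776 + (300625/244944)*q1 + (3250/1701)*q2 = 0.
Solving this linear system: q1 = -5525/16212, q2 = -117335/72954.
The numerator is Q*f truncated at degree 2: P0 = a_0 = 1625/2268; P1 = a_1 + q1*a_0 = 4194125/36768816; P2 = a_2 + q1*a_1 + q2*a_0 = 421055375/661838688.

The Pade approximant has numerator coefficients [1625/2268, 4194125/36768816, 421055375/661838688]; denominator coefficients [1, -5525/16212, -117335/72954].


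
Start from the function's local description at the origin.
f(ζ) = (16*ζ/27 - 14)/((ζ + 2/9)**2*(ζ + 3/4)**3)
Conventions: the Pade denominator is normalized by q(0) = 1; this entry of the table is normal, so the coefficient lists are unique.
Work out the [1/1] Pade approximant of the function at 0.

The Pade approximant has numerator coefficients [-672, 71025224/22185]; denominator coefficients [1, 81623/9860].

Taylor coefficients needed (expand at 0): a_0 = -672, a_1 = 78880/9, a_2 = -652984/9.
Write the denominator as Q(ζ) = 1 + q1*ζ. Requiring Q*f - P = O(ζ^3) with deg P <= 1 kills the coefficients of ζ^2..ζ^2 in Q*f:
  ζ^2: a_2 + q1*a_1 = 0, i.e. -652984/9 + (78880/9)*q1 = 0.
Solving this linear system: q1 = 81623/9860.
The numerator is Q*f truncated at degree 1: P0 = a_0 = -672; P1 = a_1 + q1*a_0 = 71025224/22185.


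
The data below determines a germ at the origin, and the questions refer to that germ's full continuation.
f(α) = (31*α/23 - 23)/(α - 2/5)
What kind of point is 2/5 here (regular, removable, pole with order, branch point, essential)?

The denominator factor α - 2/5 vanishes at 2/5 and appears to the power 1; the numerator there equals -2583/115, nonzero, and no other factor vanishes.
Hence a pole whose order is the multiplicity, 1.

The point is a pole of order 1.


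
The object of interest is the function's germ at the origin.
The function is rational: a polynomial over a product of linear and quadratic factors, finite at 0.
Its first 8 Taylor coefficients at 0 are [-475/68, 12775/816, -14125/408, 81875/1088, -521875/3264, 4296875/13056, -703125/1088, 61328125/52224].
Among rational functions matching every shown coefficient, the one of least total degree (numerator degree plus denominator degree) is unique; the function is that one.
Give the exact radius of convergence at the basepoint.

The radius of convergence is 2/5.

No rational of total degree below 3 reproduces all 8 coefficients; solving the [1/2] Pade equations on them gives f(ρ) = (-37*ρ/12 - 19/17)/(ρ + 2/5)**2, whose expansion matches every shown term.
Denominator factor (ρ + 2/5)^2: pole of order 2 at -2/5, modulus 2/5.
The radius of convergence is the smallest modulus among the singular points: 2/5.


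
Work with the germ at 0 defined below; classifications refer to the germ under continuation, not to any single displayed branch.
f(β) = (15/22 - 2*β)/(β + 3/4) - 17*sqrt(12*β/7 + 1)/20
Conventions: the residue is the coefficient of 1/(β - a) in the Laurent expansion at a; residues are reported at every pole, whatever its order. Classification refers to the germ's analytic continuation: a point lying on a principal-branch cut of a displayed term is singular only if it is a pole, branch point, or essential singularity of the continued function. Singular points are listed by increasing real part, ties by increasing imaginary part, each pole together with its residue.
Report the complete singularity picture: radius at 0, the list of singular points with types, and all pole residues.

Denominator factor (β + 3/4): pole of order 1 at -3/4, modulus 3/4.
Branch term (-17/20)*sqrt(1 - β/(-7/12)): its argument vanishes at β = -7/12, a square-root branch point, modulus 7/12.
The radius of convergence is the smallest modulus among the singular points: 7/12.
The branch term is analytic at -3/4 and contributes nothing to the residue; only the rational part matters.
At the order-1 pole -3/4 set g(β) = (β - (-3/4))*(rational part) = 15/22 - 2*β.
Simple pole: residue = g(a) at a = -3/4, which is 24/11.
List the singular points by increasing real part (a conjugate pair: the negative imaginary part first).

Radius of convergence at 0: 7/12.
At -3/4: a pole of order 1; residue 24/11.
At -7/12: an algebraic (square-root) branch point.


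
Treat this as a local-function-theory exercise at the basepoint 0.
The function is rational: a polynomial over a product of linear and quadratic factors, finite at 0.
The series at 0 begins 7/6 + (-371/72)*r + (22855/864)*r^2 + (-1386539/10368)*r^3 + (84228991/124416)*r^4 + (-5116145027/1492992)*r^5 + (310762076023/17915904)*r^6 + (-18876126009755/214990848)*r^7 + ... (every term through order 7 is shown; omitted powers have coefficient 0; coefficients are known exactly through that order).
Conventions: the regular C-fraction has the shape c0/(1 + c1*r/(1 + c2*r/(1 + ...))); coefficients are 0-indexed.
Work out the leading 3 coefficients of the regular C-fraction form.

Taylor coefficients (read off): a_0 = 7/6, a_1 = -371/72, a_2 = 22855/864.
c0 = a_0 = 7/6. Peel one level at a time: if S = 1 + c*r/S' with S'(0) = 1, then c is the r-coefficient of S and S' = c*r/(S - 1).
S_1 = c0/f = 1 + (53/12)*r + (-19/6)*r^2 + ...; c1 = 53/12.
S_2 = c1*r/(S_1 - 1) = 1 + (38/53)*r + ...; c2 = 38/53.

The regular C-fraction coefficients are [7/6, 53/12, 38/53].


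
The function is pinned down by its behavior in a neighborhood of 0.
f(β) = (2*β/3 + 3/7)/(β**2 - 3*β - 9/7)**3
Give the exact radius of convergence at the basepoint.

The radius of convergence is -3/2 + (3/14)*sqrt(77).

Denominator factor (β**2 - 3*β - 9/7)^3: discriminant 99/7, real irrational roots 3/2 + (3/14)*sqrt(77) and 3/2 - (3/14)*sqrt(77); poles of order 3, moduli 3/2 + (3/14)*sqrt(77) and -3/2 + (3/14)*sqrt(77).
The radius of convergence is the smallest modulus among the singular points: -3/2 + (3/14)*sqrt(77).


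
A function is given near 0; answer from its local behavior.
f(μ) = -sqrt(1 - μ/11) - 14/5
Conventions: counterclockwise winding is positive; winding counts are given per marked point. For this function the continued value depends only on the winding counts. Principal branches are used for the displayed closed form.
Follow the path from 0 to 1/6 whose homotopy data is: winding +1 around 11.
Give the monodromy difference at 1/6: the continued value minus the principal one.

The rational part is single-valued and drops out of the difference; each branch term changes only by its own monodromy.
(-1)*sqrt(1 - μ/(11)): winding +1 is odd, the square root flips sign, contributing -2*(-1)*sqrt(1 - (1/6)/(11)) = -2*(-1)*sqrt(65/66) = (1/33)*sqrt(4290).
Summing the contributions at μ = 1/6 gives (1/33)*sqrt(4290).

Continued minus principal equals (1/33)*sqrt(4290).


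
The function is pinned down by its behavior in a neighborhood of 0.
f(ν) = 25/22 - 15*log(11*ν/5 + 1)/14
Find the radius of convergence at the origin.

Branch term (-15/14)*log(1 - ν/(-5/11)): its argument vanishes at ν = -5/11, a logarithmic branch point, modulus 5/11.
The radius of convergence is the smallest modulus among the singular points: 5/11.

The radius of convergence is 5/11.


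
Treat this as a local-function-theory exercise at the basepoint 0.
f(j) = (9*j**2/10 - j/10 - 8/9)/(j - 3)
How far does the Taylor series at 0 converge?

Denominator factor (j - 3): pole of order 1 at 3, modulus 3.
The radius of convergence is the smallest modulus among the singular points: 3.

The radius of convergence is 3.


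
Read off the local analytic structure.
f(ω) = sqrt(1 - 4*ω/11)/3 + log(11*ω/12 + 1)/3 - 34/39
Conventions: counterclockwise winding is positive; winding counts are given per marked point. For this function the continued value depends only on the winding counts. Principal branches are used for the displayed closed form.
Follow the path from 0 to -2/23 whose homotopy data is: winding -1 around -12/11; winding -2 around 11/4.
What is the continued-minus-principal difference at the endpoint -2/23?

Continued minus principal equals -(2/3)*pi*i.

The rational part is single-valued and drops out of the difference; each branch term changes only by its own monodromy.
(1/3)*sqrt(1 - ω/(11/4)): winding -2 is even, the square root returns to the same sheet, contribution 0.
(1/3)*log(1 - ω/(-12/11)): each positive loop around -12/11 adds 2*pi*i to the log, so winding -1 contributes (1/3)*(-1)*2*pi*i = -(2/3)*pi*i.
Summing the contributions at ω = -2/23 gives -(2/3)*pi*i.


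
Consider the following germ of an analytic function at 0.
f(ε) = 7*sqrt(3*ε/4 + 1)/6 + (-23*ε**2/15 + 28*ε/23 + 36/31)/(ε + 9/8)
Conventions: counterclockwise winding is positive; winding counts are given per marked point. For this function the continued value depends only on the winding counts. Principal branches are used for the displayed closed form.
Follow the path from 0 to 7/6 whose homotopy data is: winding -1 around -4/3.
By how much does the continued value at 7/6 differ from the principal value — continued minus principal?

The rational part is single-valued and drops out of the difference; each branch term changes only by its own monodromy.
(7/6)*sqrt(1 - ε/(-4/3)): winding -1 is odd, the square root flips sign, contributing -2*(7/6)*sqrt(1 - (7/6)/(-4/3)) = -2*(7/6)*sqrt(15/8) = -(7/12)*sqrt(30).
Summing the contributions at ε = 7/6 gives -(7/12)*sqrt(30).

Continued minus principal equals -(7/12)*sqrt(30).


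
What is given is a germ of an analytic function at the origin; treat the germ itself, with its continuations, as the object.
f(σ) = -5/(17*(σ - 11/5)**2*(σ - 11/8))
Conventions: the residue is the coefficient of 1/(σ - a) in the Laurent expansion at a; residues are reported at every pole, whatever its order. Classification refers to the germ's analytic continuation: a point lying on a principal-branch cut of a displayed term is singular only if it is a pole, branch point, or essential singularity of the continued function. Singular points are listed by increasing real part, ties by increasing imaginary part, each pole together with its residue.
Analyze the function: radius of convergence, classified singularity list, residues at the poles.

Denominator factor (σ - 11/5)^2: pole of order 2 at 11/5, modulus 11/5.
Denominator factor (σ - 11/8): pole of order 1 at 11/8, modulus 11/8.
The radius of convergence is the smallest modulus among the singular points: 11/8.
At the order-1 pole 11/8 set g(σ) = (σ - (11/8))*f(σ) = -5/(17*(σ - 11/5)**2).
Simple pole: residue = g(a) at a = 11/8, which is -8000/18513.
At the order-2 pole 11/5 set g(σ) = (σ - (11/5))^2*f(σ) = -5/(17*(σ - 11/8)).
Order-2 pole: residue = g'(a); g'(11/5) = 8000/18513, so the residue is 8000/18513.
List the singular points by increasing real part (a conjugate pair: the negative imaginary part first).

Radius of convergence at 0: 11/8.
At 11/8: a pole of order 1; residue -8000/18513.
At 11/5: a pole of order 2; residue 8000/18513.


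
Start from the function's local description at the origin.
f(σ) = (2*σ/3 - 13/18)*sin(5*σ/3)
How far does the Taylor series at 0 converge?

The radius of convergence is infinite.

The factor sin(5*σ/3) is entire and contributes no finite singular point.
The polynomial part has no poles.
No finite singular points: the Taylor series at 0 converges everywhere.


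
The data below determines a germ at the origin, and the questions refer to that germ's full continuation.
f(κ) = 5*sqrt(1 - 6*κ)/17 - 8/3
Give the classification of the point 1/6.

The term (5/17)*sqrt(1 - κ/(1/6)) has argument 1 - 1/6/(1/6) = 0 at 1/6: a square-root (algebraic, two-sheeted) branch point; the remaining terms are analytic or single-valued there.

The point is an algebraic (square-root) branch point.


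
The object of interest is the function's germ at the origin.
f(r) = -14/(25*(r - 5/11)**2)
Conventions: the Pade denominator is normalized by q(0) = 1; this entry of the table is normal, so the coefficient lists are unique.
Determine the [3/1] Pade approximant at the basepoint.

The Pade approximant has numerator coefficients [-1694/625, -27951/6250, -102487/15625, -1127357/156250]; denominator coefficients [1, -11/4].

Taylor coefficients needed (expand at 0): a_0 = -1694/625, a_1 = -37268/3125, a_2 = -614922/15625, a_3 = -9018856/78125, a_4 = -24801854/78125.
Write the denominator as Q(r) = 1 + q1*r. Requiring Q*f - P = O(r^5) with deg P <= 3 kills the coefficients of r^4..r^4 in Q*f:
  r^4: a_4 + q1*a_3 = 0, i.e. -24801854/78125 + (-9018856/78125)*q1 = 0.
Solving this linear system: q1 = -11/4.
The numerator is Q*f truncated at degree 3: P0 = a_0 = -1694/625; P1 = a_1 + q1*a_0 = -27951/6250; P2 = a_2 + q1*a_1 = -102487/15625; P3 = a_3 + q1*a_2 = -1127357/156250.


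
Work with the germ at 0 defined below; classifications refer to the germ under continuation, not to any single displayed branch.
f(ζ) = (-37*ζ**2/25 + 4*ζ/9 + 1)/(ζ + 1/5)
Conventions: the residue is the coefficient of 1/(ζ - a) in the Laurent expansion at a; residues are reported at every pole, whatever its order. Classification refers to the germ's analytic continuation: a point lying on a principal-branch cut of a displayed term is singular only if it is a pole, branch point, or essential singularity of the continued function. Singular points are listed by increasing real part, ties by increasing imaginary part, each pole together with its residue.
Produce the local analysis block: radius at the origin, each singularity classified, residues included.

Radius of convergence at 0: 1/5.
At -1/5: a pole of order 1; residue 4792/5625.

Denominator factor (ζ + 1/5): pole of order 1 at -1/5, modulus 1/5.
The radius of convergence is the smallest modulus among the singular points: 1/5.
At the order-1 pole -1/5 set g(ζ) = (ζ - (-1/5))*f(ζ) = -37*ζ**2/25 + 4*ζ/9 + 1.
Simple pole: residue = g(a) at a = -1/5, which is 4792/5625.
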